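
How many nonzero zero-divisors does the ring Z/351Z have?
Z/351Z has 134 nonzero zero-divisors

In Z/351Z each nonzero element is either a unit (gcd with 351 is 1) or a zero-divisor (gcd > 1). The number of units is φ(351): factorise 351 = 3^3 · 13, so φ(351) = (3^3 − 3^2) · (13 − 1) = 18 · 12 = 216. The nonzero elements number 351 − 1 = 350. Hence the nonzero zero-divisors number 350 − 216 = 134.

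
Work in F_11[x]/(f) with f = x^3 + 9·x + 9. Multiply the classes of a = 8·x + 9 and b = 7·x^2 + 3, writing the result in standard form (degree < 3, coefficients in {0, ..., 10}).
Multiply as integer polynomials: a · b = 56·x^3 + 63·x^2 + 24·x + 27. Reducing coefficients mod 11: a · b ≡ x^3 + 8·x^2 + 2·x + 5. Now divide by f(x) = x^3 + 9·x + 9 in F_11[x], eliminating the leading term at each step:
  leading term x^3: subtract (1)·f(x) = x^3 + 9·x + 9, leaving 8·x^2 + 4·x + 7 (coefficients mod 11)
The degree is now < 3, so this is the remainder. Hence a · b ≡ 8·x^2 + 4·x + 7 in F_11[x]/(f).

Final answer: a · b ≡ 8·x^2 + 4·x + 7 (mod f(x))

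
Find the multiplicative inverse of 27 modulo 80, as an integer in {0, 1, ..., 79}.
Apply the extended Euclidean algorithm to (80, 27), tracking rows (r, s, t) with s·80 + t·27 = r. Each division r_prev = q·r_cur + r_new produces the new row as (previous row) − q·(current row):
  row A: (80, 1, 0)   [1·80 + 0·27 = 80]
  row B: (27, 0, 1)   [0·80 + 1·27 = 27]
  80 = 2·27 + 26   → row C = row A − 2·row B = (26, 1, −2)   [check: 1·80 − 2·27 = 26]
  27 = 1·26 + 1   → row D = row B − 1·row C = (1, −1, 3)   [check: −1·80 + 3·27 = 1]
  26 = 26·1 + 0   → remainder 0, stop. gcd = 1 (last nonzero row D).
The gcd is 1, so 27 is invertible mod 80. The last nonzero row gives −1·80 + 3·27 = 1, so t = 3. So 27^(−1) ≡ 3 (mod 80). Verify: 27 · 3 = 81 ≡ 1 (mod 80). ✓

Final answer: 27^(−1) ≡ 3 (mod 80)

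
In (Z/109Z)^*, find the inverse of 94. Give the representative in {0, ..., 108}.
94^(−1) ≡ 29 (mod 109)

Apply the extended Euclidean algorithm to (109, 94), tracking rows (r, s, t) with s·109 + t·94 = r. Each division r_prev = q·r_cur + r_new produces the new row as (previous row) − q·(current row):
  row A: (109, 1, 0)   [1·109 + 0·94 = 109]
  row B: (94, 0, 1)   [0·109 + 1·94 = 94]
  109 = 1·94 + 15   → row C = row A − 1·row B = (15, 1, −1)   [check: 1·109 − 1·94 = 15]
  94 = 6·15 + 4   → row D = row B − 6·row C = (4, −6, 7)   [check: −6·109 + 7·94 = 4]
  15 = 3·4 + 3   → row E = row C − 3·row D = (3, 19, −22)   [check: 19·109 − 22·94 = 3]
  4 = 1·3 + 1   → row F = row D − 1·row E = (1, −25, 29)   [check: −25·109 + 29·94 = 1]
  3 = 3·1 + 0   → remainder 0, stop. gcd = 1 (last nonzero row F).
The gcd is 1, so 94 is invertible mod 109. The last nonzero row gives −25·109 + 29·94 = 1, so t = 29. So 94^(−1) ≡ 29 (mod 109). Verify: 94 · 29 = 2726 ≡ 1 (mod 109). ✓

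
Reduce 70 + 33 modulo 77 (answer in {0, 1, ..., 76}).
Both summands are already reduced mod 77. 70 + 33 = 103; 103 = 1·77 + 26, so (70 + 33) mod 77 = 26.

Final answer: 26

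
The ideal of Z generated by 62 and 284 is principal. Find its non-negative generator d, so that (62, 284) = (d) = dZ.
(62, 284) = (2); d = 2

In the PID Z, (a, b) is generated by gcd(a, b). Compute gcd(284, 62) with the extended Euclidean algorithm, tracking rows (r, s, t) with s·284 + t·62 = r:
  row A: (284, 1, 0)   [1·284 + 0·62 = 284]
  row B: (62, 0, 1)   [0·284 + 1·62 = 62]
  284 = 4·62 + 36   → row C = row A − 4·row B = (36, 1, −4)   [check: 1·284 − 4·62 = 36]
  62 = 1·36 + 26   → row D = row B − 1·row C = (26, −1, 5)   [check: −1·284 + 5·62 = 26]
  36 = 1·26 + 10   → row E = row C − 1·row D = (10, 2, −9)   [check: 2·284 − 9·62 = 10]
  26 = 2·10 + 6   → row F = row D − 2·row E = (6, −5, 23)   [check: −5·284 + 23·62 = 6]
  10 = 1·6 + 4   → row G = row E − 1·row F = (4, 7, −32)   [check: 7·284 − 32·62 = 4]
  6 = 1·4 + 2   → row H = row F − 1·row G = (2, −12, 55)   [check: −12·284 + 55·62 = 2]
  4 = 2·2 + 0   → remainder 0, stop. gcd = 2 (last nonzero row H).
So gcd(62, 284) = 2, with Bézout identity −12·284 + 55·62 = 2. Containment (⊇): the Bézout identity exhibits 2 as an element of (62, 284), giving (2) ⊆ (62, 284). Containment (⊆): since 2 | 62 and 2 | 284 (62 = 2·31, 284 = 2·142), every Z-linear combination of 62 and 284 is divisible by 2, so (62, 284) ⊆ (2). Therefore (62, 284) = (2), d = 2.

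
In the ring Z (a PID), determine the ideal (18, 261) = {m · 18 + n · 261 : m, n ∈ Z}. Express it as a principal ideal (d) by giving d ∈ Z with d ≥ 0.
(18, 261) = (9); d = 9

In the PID Z, (a, b) is generated by gcd(a, b). Compute gcd(261, 18) with the extended Euclidean algorithm, tracking rows (r, s, t) with s·261 + t·18 = r:
  row A: (261, 1, 0)   [1·261 + 0·18 = 261]
  row B: (18, 0, 1)   [0·261 + 1·18 = 18]
  261 = 14·18 + 9   → row C = row A − 14·row B = (9, 1, −14)   [check: 1·261 − 14·18 = 9]
  18 = 2·9 + 0   → remainder 0, stop. gcd = 9 (last nonzero row C).
So gcd(18, 261) = 9, with Bézout identity 1·261 − 14·18 = 9. Containment (⊇): the Bézout identity exhibits 9 as an element of (18, 261), giving (9) ⊆ (18, 261). Containment (⊆): since 9 | 18 and 9 | 261 (18 = 9·2, 261 = 9·29), every Z-linear combination of 18 and 261 is divisible by 9, so (18, 261) ⊆ (9). Therefore (18, 261) = (9), d = 9.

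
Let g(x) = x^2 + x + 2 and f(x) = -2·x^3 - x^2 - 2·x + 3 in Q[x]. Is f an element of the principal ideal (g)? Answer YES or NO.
NO

In Q[x] the ideal (g) consists of all multiples of g, so f ∈ (g) iff g | f, i.e. iff the remainder of f on division by g is 0. Divide f by g (g is monic, so eliminate the leading term of the running remainder at each step):
  leading term -2·x^3: subtract (-2·x)·g(x) = -2·x^3 - 2·x^2 - 4·x, leaving x^2 + 2·x + 3
  leading term x^2: subtract (1)·g(x) = x^2 + x + 2, leaving x + 1
The remainder r(x) = x + 1 ≠ 0 (and deg r < deg g), so g ∤ f, i.e. f ∉ (g).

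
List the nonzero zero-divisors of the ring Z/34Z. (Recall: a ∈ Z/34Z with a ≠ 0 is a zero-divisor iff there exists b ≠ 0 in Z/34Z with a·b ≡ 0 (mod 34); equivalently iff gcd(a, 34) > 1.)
An element a ∈ Z/34Z (with a ≠ 0) is a zero-divisor iff gcd(a, 34) > 1 (because a is a unit precisely when gcd(a, n) = 1, and in Z/nZ every nonzero, non-unit element is a zero-divisor). Scan a = 1, ..., 33 and keep those with gcd(a, 34) > 1:
  gcd(2, 34) = 2, gcd(4, 34) = 2, gcd(6, 34) = 2, gcd(8, 34) = 2, gcd(10, 34) = 2, gcd(12, 34) = 2, gcd(14, 34) = 2, gcd(16, 34) = 2, gcd(17, 34) = 17, gcd(18, 34) = 2, gcd(20, 34) = 2, gcd(22, 34) = 2, gcd(24, 34) = 2, gcd(26, 34) = 2, gcd(28, 34) = 2, gcd(30, 34) = 2, gcd(32, 34) = 2.
All other a ∈ {1, ..., 33} have gcd(a, 34) = 1 and are units. So the nonzero zero-divisors are exactly the 17 values of a appearing in this scan.

Final answer: nonzero zero-divisors of Z/34Z = {2, 4, 6, 8, 10, 12, 14, 16, 17, 18, 20, 22, 24, 26, 28, 30, 32}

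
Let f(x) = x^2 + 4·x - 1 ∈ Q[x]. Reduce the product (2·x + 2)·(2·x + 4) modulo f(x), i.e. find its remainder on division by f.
a · b ≡ 12 - 4·x (mod f(x))

First multiply in Q[x] without reducing: a · b = 4·x^2 + 12·x + 8. Now divide by f(x) = x^2 + 4·x - 1, eliminating the leading term at each step:
  leading term 4·x^2: subtract (4)·f(x) = 4·x^2 + 16·x - 4, leaving 12 - 4·x
The degree is now < 2, so this is the remainder. Hence a · b ≡ 12 - 4·x in Q[x]/(f).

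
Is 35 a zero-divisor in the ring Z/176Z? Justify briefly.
gcd(35, 176) = 1, so 35 is a unit in Z/176Z (it has a multiplicative inverse). A unit cannot be a zero-divisor: if 35·b ≡ 0 then multiplying both sides by 35^(−1) gives b ≡ 0. So 35 is not a zero-divisor.

Final answer: NO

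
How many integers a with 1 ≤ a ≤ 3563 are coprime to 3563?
3048

The number of a ∈ {1, ..., 3563} with gcd(a, 3563) = 1 is by definition Euler's totient φ(3563). φ is multiplicative, with φ(p^e) = p^e − p^(e−1). Factorise 3563 = 7 · 509. Then
  φ(3563) = (7 − 1) · (509 − 1) = 6 · 508 = 3048.
So there are 3048 such integers.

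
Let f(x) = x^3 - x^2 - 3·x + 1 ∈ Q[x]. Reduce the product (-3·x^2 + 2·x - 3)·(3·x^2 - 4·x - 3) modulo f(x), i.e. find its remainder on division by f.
First multiply in Q[x] without reducing: a · b = -9·x^4 + 18·x^3 - 8·x^2 + 6·x + 9. Now divide by f(x) = x^3 - x^2 - 3·x + 1, eliminating the leading term at each step:
  leading term -9·x^4: subtract (-9·x)·f(x) = -9·x^4 + 9·x^3 + 27·x^2 - 9·x, leaving 9·x^3 - 35·x^2 + 15·x + 9
  leading term 9·x^3: subtract (9)·f(x) = 9·x^3 - 9·x^2 - 27·x + 9, leaving -26·x^2 + 42·x
The degree is now < 3, so this is the remainder. Hence a · b ≡ -26·x^2 + 42·x in Q[x]/(f).

Final answer: a · b ≡ -26·x^2 + 42·x (mod f(x))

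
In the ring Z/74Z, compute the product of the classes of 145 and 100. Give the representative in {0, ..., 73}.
70

Reduce the factors first: 145 ≡ 71, 100 ≡ 26 (mod 74), so 145 · 100 ≡ 71 · 26 (mod 74). 71 · 26 = 1846. Dividing by 74: 1846 = 24·74 + 70. So (145 · 100) mod 74 = 70.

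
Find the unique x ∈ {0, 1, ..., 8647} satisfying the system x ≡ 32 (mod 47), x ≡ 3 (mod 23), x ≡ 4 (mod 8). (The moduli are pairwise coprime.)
The moduli 47, 23, 8 are pairwise coprime, so by the CRT there is a unique solution mod 47·23·8 = 8648.
Solve by successive substitution. Start with x ≡ 32 (mod 47).
  Combine with x ≡ 3 (mod 23): write x = 32 + 47·t and require 32 + 47·t ≡ 3 (mod 23), i.e. 47·t ≡ 3 − 32 ≡ 17 (mod 23). Since 47^(−1) ≡ 1 (mod 23) (47 ≡ 1 (mod 23)), t ≡ 1·17 ≡ 17 (mod 23). So x ≡ 32 + 47·17 = 831 (mod 1081).
  Combine with x ≡ 4 (mod 8): write x = 831 + 1081·t and require 831 + 1081·t ≡ 4 (mod 8), i.e. 1081·t ≡ 4 − 831 ≡ 5 (mod 8). Since 1081^(−1) ≡ 1 (mod 8) (1081 ≡ 1 (mod 8)), t ≡ 1·5 ≡ 5 (mod 8). So x ≡ 831 + 1081·5 = 6236 (mod 8648).
Unique solution in [0, 8648): x = 6236.

Final answer: x ≡ 6236 (mod 8648); the representative in [0, 8648) is 6236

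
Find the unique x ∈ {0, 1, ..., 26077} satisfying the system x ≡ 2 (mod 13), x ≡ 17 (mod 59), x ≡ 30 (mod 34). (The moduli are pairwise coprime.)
The moduli 13, 59, 34 are pairwise coprime, so by the CRT there is a unique solution mod 13·59·34 = 26078.
Solve by successive substitution. Start with x ≡ 2 (mod 13).
  Combine with x ≡ 17 (mod 59): write x = 2 + 13·t and require 2 + 13·t ≡ 17 (mod 59), i.e. 13·t ≡ 17 − 2 ≡ 15 (mod 59). Since 13^(−1) ≡ 50 (mod 59), t ≡ 50·15 ≡ 42 (mod 59). So x ≡ 2 + 13·42 = 548 (mod 767).
  Combine with x ≡ 30 (mod 34): write x = 548 + 767·t and require 548 + 767·t ≡ 30 (mod 34), i.e. 767·t ≡ 30 − 548 ≡ 26 (mod 34). Since 767^(−1) ≡ 9 (mod 34) (767 ≡ 19 (mod 34)), t ≡ 9·26 ≡ 30 (mod 34). So x ≡ 548 + 767·30 = 23558 (mod 26078).
Unique solution in [0, 26078): x = 23558.

Final answer: x ≡ 23558 (mod 26078); the representative in [0, 26078) is 23558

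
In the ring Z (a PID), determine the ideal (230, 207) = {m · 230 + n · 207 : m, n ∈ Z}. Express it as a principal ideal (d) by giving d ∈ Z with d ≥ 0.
(230, 207) = (23); d = 23

In the PID Z, (a, b) is generated by gcd(a, b). Compute gcd(230, 207) with the extended Euclidean algorithm, tracking rows (r, s, t) with s·230 + t·207 = r:
  row A: (230, 1, 0)   [1·230 + 0·207 = 230]
  row B: (207, 0, 1)   [0·230 + 1·207 = 207]
  230 = 1·207 + 23   → row C = row A − 1·row B = (23, 1, −1)   [check: 1·230 − 1·207 = 23]
  207 = 9·23 + 0   → remainder 0, stop. gcd = 23 (last nonzero row C).
So gcd(230, 207) = 23, with Bézout identity 1·230 − 1·207 = 23. Containment (⊇): the Bézout identity exhibits 23 as an element of (230, 207), giving (23) ⊆ (230, 207). Containment (⊆): since 23 | 230 and 23 | 207 (230 = 23·10, 207 = 23·9), every Z-linear combination of 230 and 207 is divisible by 23, so (230, 207) ⊆ (23). Therefore (230, 207) = (23), d = 23.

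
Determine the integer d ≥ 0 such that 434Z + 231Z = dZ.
In the PID Z, (a, b) is generated by gcd(a, b). Compute gcd(434, 231) with the extended Euclidean algorithm, tracking rows (r, s, t) with s·434 + t·231 = r:
  row A: (434, 1, 0)   [1·434 + 0·231 = 434]
  row B: (231, 0, 1)   [0·434 + 1·231 = 231]
  434 = 1·231 + 203   → row C = row A − 1·row B = (203, 1, −1)   [check: 1·434 − 1·231 = 203]
  231 = 1·203 + 28   → row D = row B − 1·row C = (28, −1, 2)   [check: −1·434 + 2·231 = 28]
  203 = 7·28 + 7   → row E = row C − 7·row D = (7, 8, −15)   [check: 8·434 − 15·231 = 7]
  28 = 4·7 + 0   → remainder 0, stop. gcd = 7 (last nonzero row E).
So gcd(434, 231) = 7, with Bézout identity 8·434 − 15·231 = 7. Containment (⊇): the Bézout identity exhibits 7 as an element of (434, 231), giving (7) ⊆ (434, 231). Containment (⊆): since 7 | 434 and 7 | 231 (434 = 7·62, 231 = 7·33), every Z-linear combination of 434 and 231 is divisible by 7, so (434, 231) ⊆ (7). Therefore (434, 231) = (7), d = 7.

Final answer: (434, 231) = (7); d = 7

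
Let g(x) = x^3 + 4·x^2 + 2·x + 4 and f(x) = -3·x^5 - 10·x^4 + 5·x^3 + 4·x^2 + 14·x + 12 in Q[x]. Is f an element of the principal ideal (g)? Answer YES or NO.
In Q[x] the ideal (g) consists of all multiples of g, so f ∈ (g) iff g | f, i.e. iff the remainder of f on division by g is 0. Divide f by g (g is monic, so eliminate the leading term of the running remainder at each step):
  leading term -3·x^5: subtract (-3·x^2)·g(x) = -3·x^5 - 12·x^4 - 6·x^3 - 12·x^2, leaving 2·x^4 + 11·x^3 + 16·x^2 + 14·x + 12
  leading term 2·x^4: subtract (2·x)·g(x) = 2·x^4 + 8·x^3 + 4·x^2 + 8·x, leaving 3·x^3 + 12·x^2 + 6·x + 12
  leading term 3·x^3: subtract (3)·g(x) = 3·x^3 + 12·x^2 + 6·x + 12, leaving 0
The remainder is 0, so f(x) = g(x) · h(x) with h(x) = -3·x^2 + 2·x + 3. Hence g | f, i.e. f ∈ (g).

Final answer: YES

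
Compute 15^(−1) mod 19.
Apply the extended Euclidean algorithm to (19, 15), tracking rows (r, s, t) with s·19 + t·15 = r. Each division r_prev = q·r_cur + r_new produces the new row as (previous row) − q·(current row):
  row A: (19, 1, 0)   [1·19 + 0·15 = 19]
  row B: (15, 0, 1)   [0·19 + 1·15 = 15]
  19 = 1·15 + 4   → row C = row A − 1·row B = (4, 1, −1)   [check: 1·19 − 1·15 = 4]
  15 = 3·4 + 3   → row D = row B − 3·row C = (3, −3, 4)   [check: −3·19 + 4·15 = 3]
  4 = 1·3 + 1   → row E = row C − 1·row D = (1, 4, −5)   [check: 4·19 − 5·15 = 1]
  3 = 3·1 + 0   → remainder 0, stop. gcd = 1 (last nonzero row E).
The gcd is 1, so 15 is invertible mod 19. The last nonzero row gives 4·19 − 5·15 = 1, so t = −5. So 15^(−1) ≡ −5 ≡ 14 (mod 19). Verify: 15 · 14 = 210 ≡ 1 (mod 19). ✓

Final answer: 15^(−1) ≡ 14 (mod 19)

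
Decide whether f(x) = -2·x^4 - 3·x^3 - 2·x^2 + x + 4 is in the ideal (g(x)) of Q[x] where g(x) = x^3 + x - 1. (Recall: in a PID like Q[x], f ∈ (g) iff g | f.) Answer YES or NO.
NO

In Q[x] the ideal (g) consists of all multiples of g, so f ∈ (g) iff g | f, i.e. iff the remainder of f on division by g is 0. Divide f by g (g is monic, so eliminate the leading term of the running remainder at each step):
  leading term -2·x^4: subtract (-2·x)·g(x) = -2·x^4 - 2·x^2 + 2·x, leaving -3·x^3 - x + 4
  leading term -3·x^3: subtract (-3)·g(x) = -3·x^3 - 3·x + 3, leaving 2·x + 1
The remainder r(x) = 2·x + 1 ≠ 0 (and deg r < deg g), so g ∤ f, i.e. f ∉ (g).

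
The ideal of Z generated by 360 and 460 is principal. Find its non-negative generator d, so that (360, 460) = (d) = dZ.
In the PID Z, (a, b) is generated by gcd(a, b). Compute gcd(460, 360) with the extended Euclidean algorithm, tracking rows (r, s, t) with s·460 + t·360 = r:
  row A: (460, 1, 0)   [1·460 + 0·360 = 460]
  row B: (360, 0, 1)   [0·460 + 1·360 = 360]
  460 = 1·360 + 100   → row C = row A − 1·row B = (100, 1, −1)   [check: 1·460 − 1·360 = 100]
  360 = 3·100 + 60   → row D = row B − 3·row C = (60, −3, 4)   [check: −3·460 + 4·360 = 60]
  100 = 1·60 + 40   → row E = row C − 1·row D = (40, 4, −5)   [check: 4·460 − 5·360 = 40]
  60 = 1·40 + 20   → row F = row D − 1·row E = (20, −7, 9)   [check: −7·460 + 9·360 = 20]
  40 = 2·20 + 0   → remainder 0, stop. gcd = 20 (last nonzero row F).
So gcd(360, 460) = 20, with Bézout identity −7·460 + 9·360 = 20. Containment (⊇): the Bézout identity exhibits 20 as an element of (360, 460), giving (20) ⊆ (360, 460). Containment (⊆): since 20 | 360 and 20 | 460 (360 = 20·18, 460 = 20·23), every Z-linear combination of 360 and 460 is divisible by 20, so (360, 460) ⊆ (20). Therefore (360, 460) = (20), d = 20.

Final answer: (360, 460) = (20); d = 20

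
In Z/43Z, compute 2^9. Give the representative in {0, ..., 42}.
39

Use repeated squaring. Binary(9) = 1001. Walk through the bits of the exponent 9 left-to-right: at each bit after the leading one, square the running value, then multiply by 2 if the bit is 1 (always reducing mod 43):
  bit 1 = 1 (leading): start with 2.
  bit 2 = 0: square 2^2 = 4 (mod 43).
  bit 3 = 0: square 4^2 = 16 (mod 43).
  bit 4 = 1: square 16^2 = 256 ≡ 41; bit is 1, so multiply 41·2 = 82 ≡ 39 (mod 43).
Final value: 2^9 ≡ 39 (mod 43).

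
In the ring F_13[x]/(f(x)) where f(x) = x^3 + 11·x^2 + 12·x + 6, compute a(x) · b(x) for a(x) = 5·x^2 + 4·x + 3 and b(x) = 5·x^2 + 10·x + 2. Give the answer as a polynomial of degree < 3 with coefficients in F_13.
a · b ≡ 5·x^2 + 8·x + 1 (mod f(x))

Multiply as integer polynomials: a · b = 25·x^4 + 70·x^3 + 65·x^2 + 38·x + 6. Reducing coefficients mod 13: a · b ≡ 12·x^4 + 5·x^3 + 12·x + 6. Now divide by f(x) = x^3 + 11·x^2 + 12·x + 6 in F_13[x], eliminating the leading term at each step:
  leading term 12·x^4: subtract (12·x)·f(x) = 12·x^4 + 2·x^3 + x^2 + 7·x, leaving 3·x^3 + 12·x^2 + 5·x + 6 (coefficients mod 13)
  leading term 3·x^3: subtract (3)·f(x) = 3·x^3 + 7·x^2 + 10·x + 5, leaving 5·x^2 + 8·x + 1 (coefficients mod 13)
The degree is now < 3, so this is the remainder. Hence a · b ≡ 5·x^2 + 8·x + 1 in F_13[x]/(f).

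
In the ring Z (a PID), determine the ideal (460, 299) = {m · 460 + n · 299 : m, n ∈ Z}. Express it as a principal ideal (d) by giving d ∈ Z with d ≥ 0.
In the PID Z, (a, b) is generated by gcd(a, b). Compute gcd(460, 299) with the extended Euclidean algorithm, tracking rows (r, s, t) with s·460 + t·299 = r:
  row A: (460, 1, 0)   [1·460 + 0·299 = 460]
  row B: (299, 0, 1)   [0·460 + 1·299 = 299]
  460 = 1·299 + 161   → row C = row A − 1·row B = (161, 1, −1)   [check: 1·460 − 1·299 = 161]
  299 = 1·161 + 138   → row D = row B − 1·row C = (138, −1, 2)   [check: −1·460 + 2·299 = 138]
  161 = 1·138 + 23   → row E = row C − 1·row D = (23, 2, −3)   [check: 2·460 − 3·299 = 23]
  138 = 6·23 + 0   → remainder 0, stop. gcd = 23 (last nonzero row E).
So gcd(460, 299) = 23, with Bézout identity 2·460 − 3·299 = 23. Containment (⊇): the Bézout identity exhibits 23 as an element of (460, 299), giving (23) ⊆ (460, 299). Containment (⊆): since 23 | 460 and 23 | 299 (460 = 23·20, 299 = 23·13), every Z-linear combination of 460 and 299 is divisible by 23, so (460, 299) ⊆ (23). Therefore (460, 299) = (23), d = 23.

Final answer: (460, 299) = (23); d = 23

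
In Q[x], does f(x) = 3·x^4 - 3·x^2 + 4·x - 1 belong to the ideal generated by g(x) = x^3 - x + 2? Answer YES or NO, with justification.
In Q[x] the ideal (g) consists of all multiples of g, so f ∈ (g) iff g | f, i.e. iff the remainder of f on division by g is 0. Divide f by g (g is monic, so eliminate the leading term of the running remainder at each step):
  leading term 3·x^4: subtract (3·x)·g(x) = 3·x^4 - 3·x^2 + 6·x, leaving -2·x - 1
The remainder r(x) = -2·x - 1 ≠ 0 (and deg r < deg g), so g ∤ f, i.e. f ∉ (g).

Final answer: NO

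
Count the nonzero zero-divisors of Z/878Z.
Z/878Z has 439 nonzero zero-divisors

In Z/878Z each nonzero element is either a unit (gcd with 878 is 1) or a zero-divisor (gcd > 1). The number of units is φ(878): factorise 878 = 2 · 439, so φ(878) = (2 − 1) · (439 − 1) = 1 · 438 = 438. The nonzero elements number 878 − 1 = 877. Hence the nonzero zero-divisors number 877 − 438 = 439.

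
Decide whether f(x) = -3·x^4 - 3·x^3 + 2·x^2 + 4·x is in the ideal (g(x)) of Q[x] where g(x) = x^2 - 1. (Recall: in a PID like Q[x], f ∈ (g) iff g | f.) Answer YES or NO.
NO

In Q[x] the ideal (g) consists of all multiples of g, so f ∈ (g) iff g | f, i.e. iff the remainder of f on division by g is 0. Divide f by g (g is monic, so eliminate the leading term of the running remainder at each step):
  leading term -3·x^4: subtract (-3·x^2)·g(x) = -3·x^4 + 3·x^2, leaving -3·x^3 - x^2 + 4·x
  leading term -3·x^3: subtract (-3·x)·g(x) = -3·x^3 + 3·x, leaving -x^2 + x
  leading term -x^2: subtract (-1)·g(x) = 1 - x^2, leaving x - 1
The remainder r(x) = x - 1 ≠ 0 (and deg r < deg g), so g ∤ f, i.e. f ∉ (g).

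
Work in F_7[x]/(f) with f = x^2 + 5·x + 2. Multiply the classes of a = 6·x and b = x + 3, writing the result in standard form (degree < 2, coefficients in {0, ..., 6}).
a · b ≡ 2·x + 2 (mod f(x))

Multiply as integer polynomials: a · b = 6·x^2 + 18·x. Reducing coefficients mod 7: a · b ≡ 6·x^2 + 4·x. Now divide by f(x) = x^2 + 5·x + 2 in F_7[x], eliminating the leading term at each step:
  leading term 6·x^2: subtract (6)·f(x) = 6·x^2 + 2·x + 5, leaving 2·x + 2 (coefficients mod 7)
The degree is now < 2, so this is the remainder. Hence a · b ≡ 2·x + 2 in F_7[x]/(f).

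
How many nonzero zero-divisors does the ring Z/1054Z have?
Z/1054Z has 573 nonzero zero-divisors

In Z/1054Z each nonzero element is either a unit (gcd with 1054 is 1) or a zero-divisor (gcd > 1). The number of units is φ(1054): factorise 1054 = 2 · 17 · 31, so φ(1054) = (2 − 1) · (17 − 1) · (31 − 1) = 1 · 16 · 30 = 480. The nonzero elements number 1054 − 1 = 1053. Hence the nonzero zero-divisors number 1053 − 480 = 573.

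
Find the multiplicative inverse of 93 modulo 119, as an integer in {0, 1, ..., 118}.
Apply the extended Euclidean algorithm to (119, 93), tracking rows (r, s, t) with s·119 + t·93 = r. Each division r_prev = q·r_cur + r_new produces the new row as (previous row) − q·(current row):
  row A: (119, 1, 0)   [1·119 + 0·93 = 119]
  row B: (93, 0, 1)   [0·119 + 1·93 = 93]
  119 = 1·93 + 26   → row C = row A − 1·row B = (26, 1, −1)   [check: 1·119 − 1·93 = 26]
  93 = 3·26 + 15   → row D = row B − 3·row C = (15, −3, 4)   [check: −3·119 + 4·93 = 15]
  26 = 1·15 + 11   → row E = row C − 1·row D = (11, 4, −5)   [check: 4·119 − 5·93 = 11]
  15 = 1·11 + 4   → row F = row D − 1·row E = (4, −7, 9)   [check: −7·119 + 9·93 = 4]
  11 = 2·4 + 3   → row G = row E − 2·row F = (3, 18, −23)   [check: 18·119 − 23·93 = 3]
  4 = 1·3 + 1   → row H = row F − 1·row G = (1, −25, 32)   [check: −25·119 + 32·93 = 1]
  3 = 3·1 + 0   → remainder 0, stop. gcd = 1 (last nonzero row H).
The gcd is 1, so 93 is invertible mod 119. The last nonzero row gives −25·119 + 32·93 = 1, so t = 32. So 93^(−1) ≡ 32 (mod 119). Verify: 93 · 32 = 2976 ≡ 1 (mod 119). ✓

Final answer: 93^(−1) ≡ 32 (mod 119)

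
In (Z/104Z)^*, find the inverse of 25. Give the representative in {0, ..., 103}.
Apply the extended Euclidean algorithm to (104, 25), tracking rows (r, s, t) with s·104 + t·25 = r. Each division r_prev = q·r_cur + r_new produces the new row as (previous row) − q·(current row):
  row A: (104, 1, 0)   [1·104 + 0·25 = 104]
  row B: (25, 0, 1)   [0·104 + 1·25 = 25]
  104 = 4·25 + 4   → row C = row A − 4·row B = (4, 1, −4)   [check: 1·104 − 4·25 = 4]
  25 = 6·4 + 1   → row D = row B − 6·row C = (1, −6, 25)   [check: −6·104 + 25·25 = 1]
  4 = 4·1 + 0   → remainder 0, stop. gcd = 1 (last nonzero row D).
The gcd is 1, so 25 is invertible mod 104. The last nonzero row gives −6·104 + 25·25 = 1, so t = 25. So 25^(−1) ≡ 25 (mod 104). Verify: 25 · 25 = 625 ≡ 1 (mod 104). ✓

Final answer: 25^(−1) ≡ 25 (mod 104)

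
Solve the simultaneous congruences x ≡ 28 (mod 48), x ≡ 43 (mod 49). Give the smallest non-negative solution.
x ≡ 1660 (mod 2352); the representative in [0, 2352) is 1660

The moduli 48, 49 are pairwise coprime, so by the CRT there is a unique solution mod 48·49 = 2352.
Solve by successive substitution. Start with x ≡ 28 (mod 48).
  Combine with x ≡ 43 (mod 49): write x = 28 + 48·t and require 28 + 48·t ≡ 43 (mod 49), i.e. 48·t ≡ 43 − 28 ≡ 15 (mod 49). Since 48^(−1) ≡ 48 (mod 49), t ≡ 48·15 ≡ 34 (mod 49). So x ≡ 28 + 48·34 = 1660 (mod 2352).
Unique solution in [0, 2352): x = 1660.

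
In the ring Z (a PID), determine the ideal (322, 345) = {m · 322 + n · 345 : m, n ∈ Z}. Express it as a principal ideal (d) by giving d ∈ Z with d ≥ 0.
In the PID Z, (a, b) is generated by gcd(a, b). Compute gcd(345, 322) with the extended Euclidean algorithm, tracking rows (r, s, t) with s·345 + t·322 = r:
  row A: (345, 1, 0)   [1·345 + 0·322 = 345]
  row B: (322, 0, 1)   [0·345 + 1·322 = 322]
  345 = 1·322 + 23   → row C = row A − 1·row B = (23, 1, −1)   [check: 1·345 − 1·322 = 23]
  322 = 14·23 + 0   → remainder 0, stop. gcd = 23 (last nonzero row C).
So gcd(322, 345) = 23, with Bézout identity 1·345 − 1·322 = 23. Containment (⊇): the Bézout identity exhibits 23 as an element of (322, 345), giving (23) ⊆ (322, 345). Containment (⊆): since 23 | 322 and 23 | 345 (322 = 23·14, 345 = 23·15), every Z-linear combination of 322 and 345 is divisible by 23, so (322, 345) ⊆ (23). Therefore (322, 345) = (23), d = 23.

Final answer: (322, 345) = (23); d = 23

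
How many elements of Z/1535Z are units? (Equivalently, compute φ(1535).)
Z/1535Z has φ(1535) = 1224 units

An element a ∈ Z/1535Z is a unit iff gcd(a, 1535) = 1, so the number of units is φ(1535). φ is multiplicative, with φ(p^e) = p^e − p^(e−1). Factorise 1535 = 5 · 307. Then
  φ(1535) = (5 − 1) · (307 − 1) = 4 · 306 = 1224.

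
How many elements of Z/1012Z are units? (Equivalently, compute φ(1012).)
An element a ∈ Z/1012Z is a unit iff gcd(a, 1012) = 1, so the number of units is φ(1012). φ is multiplicative, with φ(p^e) = p^e − p^(e−1). Factorise 1012 = 2^2 · 11 · 23. Then
  φ(1012) = (2^2 − 2^1) · (11 − 1) · (23 − 1) = 2 · 10 · 22 = 440.

Final answer: Z/1012Z has φ(1012) = 440 units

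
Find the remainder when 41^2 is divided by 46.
Use repeated squaring. Binary(2) = 10. Walk through the bits of the exponent 2 left-to-right: at each bit after the leading one, square the running value, then multiply by 41 if the bit is 1 (always reducing mod 46):
  bit 1 = 1 (leading): start with 41.
  bit 2 = 0: square 41^2 = 1681 ≡ 25 (mod 46).
Final value: 41^2 ≡ 25 (mod 46).

Final answer: 25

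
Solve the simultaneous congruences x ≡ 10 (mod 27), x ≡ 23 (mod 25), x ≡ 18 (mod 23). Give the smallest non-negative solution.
The moduli 27, 25, 23 are pairwise coprime, so by the CRT there is a unique solution mod 27·25·23 = 15525.
Solve by successive substitution. Start with x ≡ 10 (mod 27).
  Combine with x ≡ 23 (mod 25): write x = 10 + 27·t and require 10 + 27·t ≡ 23 (mod 25), i.e. 27·t ≡ 23 − 10 ≡ 13 (mod 25). Since 27^(−1) ≡ 13 (mod 25) (27 ≡ 2 (mod 25)), t ≡ 13·13 ≡ 19 (mod 25). So x ≡ 10 + 27·19 = 523 (mod 675).
  Combine with x ≡ 18 (mod 23): write x = 523 + 675·t and require 523 + 675·t ≡ 18 (mod 23), i.e. 675·t ≡ 18 − 523 ≡ 1 (mod 23). Since 675^(−1) ≡ 3 (mod 23) (675 ≡ 8 (mod 23)), t ≡ 3·1 ≡ 3 (mod 23). So x ≡ 523 + 675·3 = 2548 (mod 15525).
Unique solution in [0, 15525): x = 2548.

Final answer: x ≡ 2548 (mod 15525); the representative in [0, 15525) is 2548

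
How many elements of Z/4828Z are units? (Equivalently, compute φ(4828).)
An element a ∈ Z/4828Z is a unit iff gcd(a, 4828) = 1, so the number of units is φ(4828). φ is multiplicative, with φ(p^e) = p^e − p^(e−1). Factorise 4828 = 2^2 · 17 · 71. Then
  φ(4828) = (2^2 − 2^1) · (17 − 1) · (71 − 1) = 2 · 16 · 70 = 2240.

Final answer: Z/4828Z has φ(4828) = 2240 units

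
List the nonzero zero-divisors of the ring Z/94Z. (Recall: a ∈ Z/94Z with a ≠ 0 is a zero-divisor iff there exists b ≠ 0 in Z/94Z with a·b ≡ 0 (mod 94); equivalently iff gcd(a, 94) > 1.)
An element a ∈ Z/94Z (with a ≠ 0) is a zero-divisor iff gcd(a, 94) > 1 (because a is a unit precisely when gcd(a, n) = 1, and in Z/nZ every nonzero, non-unit element is a zero-divisor). Scan a = 1, ..., 93 and keep those with gcd(a, 94) > 1:
  gcd(2, 94) = 2, gcd(4, 94) = 2, gcd(6, 94) = 2, gcd(8, 94) = 2, gcd(10, 94) = 2, gcd(12, 94) = 2, gcd(14, 94) = 2, gcd(16, 94) = 2, gcd(18, 94) = 2, gcd(20, 94) = 2, gcd(22, 94) = 2, gcd(24, 94) = 2, gcd(26, 94) = 2, gcd(28, 94) = 2, gcd(30, 94) = 2, gcd(32, 94) = 2, gcd(34, 94) = 2, gcd(36, 94) = 2, gcd(38, 94) = 2, gcd(40, 94) = 2, gcd(42, 94) = 2, gcd(44, 94) = 2, gcd(46, 94) = 2, gcd(47, 94) = 47, gcd(48, 94) = 2, gcd(50, 94) = 2, gcd(52, 94) = 2, gcd(54, 94) = 2, gcd(56, 94) = 2, gcd(58, 94) = 2, gcd(60, 94) = 2, gcd(62, 94) = 2, gcd(64, 94) = 2, gcd(66, 94) = 2, gcd(68, 94) = 2, gcd(70, 94) = 2, gcd(72, 94) = 2, gcd(74, 94) = 2, gcd(76, 94) = 2, gcd(78, 94) = 2, gcd(80, 94) = 2, gcd(82, 94) = 2, gcd(84, 94) = 2, gcd(86, 94) = 2, gcd(88, 94) = 2, gcd(90, 94) = 2, gcd(92, 94) = 2.
All other a ∈ {1, ..., 93} have gcd(a, 94) = 1 and are units. So the nonzero zero-divisors are exactly the 47 values of a appearing in this scan.

Final answer: nonzero zero-divisors of Z/94Z = {2, 4, 6, 8, 10, 12, 14, 16, 18, 20, 22, 24, 26, 28, 30, 32, 34, 36, 38, 40, 42, 44, 46, 47, 48, 50, 52, 54, 56, 58, 60, 62, 64, 66, 68, 70, 72, 74, 76, 78, 80, 82, 84, 86, 88, 90, 92}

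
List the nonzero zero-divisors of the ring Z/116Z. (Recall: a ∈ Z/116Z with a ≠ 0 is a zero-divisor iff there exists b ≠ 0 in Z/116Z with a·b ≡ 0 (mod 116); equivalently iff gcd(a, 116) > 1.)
nonzero zero-divisors of Z/116Z = {2, 4, 6, 8, 10, 12, 14, 16, 18, 20, 22, 24, 26, 28, 29, 30, 32, 34, 36, 38, 40, 42, 44, 46, 48, 50, 52, 54, 56, 58, 60, 62, 64, 66, 68, 70, 72, 74, 76, 78, 80, 82, 84, 86, 87, 88, 90, 92, 94, 96, 98, 100, 102, 104, 106, 108, 110, 112, 114}

An element a ∈ Z/116Z (with a ≠ 0) is a zero-divisor iff gcd(a, 116) > 1 (because a is a unit precisely when gcd(a, n) = 1, and in Z/nZ every nonzero, non-unit element is a zero-divisor). Scan a = 1, ..., 115 and keep those with gcd(a, 116) > 1:
  gcd(2, 116) = 2, gcd(4, 116) = 4, gcd(6, 116) = 2, gcd(8, 116) = 4, gcd(10, 116) = 2, gcd(12, 116) = 4, gcd(14, 116) = 2, gcd(16, 116) = 4, gcd(18, 116) = 2, gcd(20, 116) = 4, gcd(22, 116) = 2, gcd(24, 116) = 4, gcd(26, 116) = 2, gcd(28, 116) = 4, gcd(29, 116) = 29, gcd(30, 116) = 2, gcd(32, 116) = 4, gcd(34, 116) = 2, gcd(36, 116) = 4, gcd(38, 116) = 2, gcd(40, 116) = 4, gcd(42, 116) = 2, gcd(44, 116) = 4, gcd(46, 116) = 2, gcd(48, 116) = 4, gcd(50, 116) = 2, gcd(52, 116) = 4, gcd(54, 116) = 2, gcd(56, 116) = 4, gcd(58, 116) = 58, gcd(60, 116) = 4, gcd(62, 116) = 2, gcd(64, 116) = 4, gcd(66, 116) = 2, gcd(68, 116) = 4, gcd(70, 116) = 2, gcd(72, 116) = 4, gcd(74, 116) = 2, gcd(76, 116) = 4, gcd(78, 116) = 2, gcd(80, 116) = 4, gcd(82, 116) = 2, gcd(84, 116) = 4, gcd(86, 116) = 2, gcd(87, 116) = 29, gcd(88, 116) = 4, gcd(90, 116) = 2, gcd(92, 116) = 4, gcd(94, 116) = 2, gcd(96, 116) = 4, gcd(98, 116) = 2, gcd(100, 116) = 4, gcd(102, 116) = 2, gcd(104, 116) = 4, gcd(106, 116) = 2, gcd(108, 116) = 4, gcd(110, 116) = 2, gcd(112, 116) = 4, gcd(114, 116) = 2.
All other a ∈ {1, ..., 115} have gcd(a, 116) = 1 and are units. So the nonzero zero-divisors are exactly the 59 values of a appearing in this scan.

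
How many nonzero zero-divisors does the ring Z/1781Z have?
In Z/1781Z each nonzero element is either a unit (gcd with 1781 is 1) or a zero-divisor (gcd > 1). The number of units is φ(1781): factorise 1781 = 13 · 137, so φ(1781) = (13 − 1) · (137 − 1) = 12 · 136 = 1632. The nonzero elements number 1781 − 1 = 1780. Hence the nonzero zero-divisors number 1780 − 1632 = 148.

Final answer: Z/1781Z has 148 nonzero zero-divisors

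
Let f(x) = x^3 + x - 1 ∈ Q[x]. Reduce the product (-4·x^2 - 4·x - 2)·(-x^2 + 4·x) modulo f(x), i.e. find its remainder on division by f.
First multiply in Q[x] without reducing: a · b = 4·x^4 - 12·x^3 - 14·x^2 - 8·x. Now divide by f(x) = x^3 + x - 1, eliminating the leading term at each step:
  leading term 4·x^4: subtract (4·x)·f(x) = 4·x^4 + 4·x^2 - 4·x, leaving -12·x^3 - 18·x^2 - 4·x
  leading term -12·x^3: subtract (-12)·f(x) = -12·x^3 - 12·x + 12, leaving -18·x^2 + 8·x - 12
The degree is now < 3, so this is the remainder. Hence a · b ≡ -18·x^2 + 8·x - 12 in Q[x]/(f).

Final answer: a · b ≡ -18·x^2 + 8·x - 12 (mod f(x))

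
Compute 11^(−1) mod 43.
Apply the extended Euclidean algorithm to (43, 11), tracking rows (r, s, t) with s·43 + t·11 = r. Each division r_prev = q·r_cur + r_new produces the new row as (previous row) − q·(current row):
  row A: (43, 1, 0)   [1·43 + 0·11 = 43]
  row B: (11, 0, 1)   [0·43 + 1·11 = 11]
  43 = 3·11 + 10   → row C = row A − 3·row B = (10, 1, −3)   [check: 1·43 − 3·11 = 10]
  11 = 1·10 + 1   → row D = row B − 1·row C = (1, −1, 4)   [check: −1·43 + 4·11 = 1]
  10 = 10·1 + 0   → remainder 0, stop. gcd = 1 (last nonzero row D).
The gcd is 1, so 11 is invertible mod 43. The last nonzero row gives −1·43 + 4·11 = 1, so t = 4. So 11^(−1) ≡ 4 (mod 43). Verify: 11 · 4 = 44 ≡ 1 (mod 43). ✓

Final answer: 11^(−1) ≡ 4 (mod 43)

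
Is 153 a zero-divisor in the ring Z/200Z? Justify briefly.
NO

gcd(153, 200) = 1, so 153 is a unit in Z/200Z (it has a multiplicative inverse). A unit cannot be a zero-divisor: if 153·b ≡ 0 then multiplying both sides by 153^(−1) gives b ≡ 0. So 153 is not a zero-divisor.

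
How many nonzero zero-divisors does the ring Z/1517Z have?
Z/1517Z has 76 nonzero zero-divisors

In Z/1517Z each nonzero element is either a unit (gcd with 1517 is 1) or a zero-divisor (gcd > 1). The number of units is φ(1517): factorise 1517 = 37 · 41, so φ(1517) = (37 − 1) · (41 − 1) = 36 · 40 = 1440. The nonzero elements number 1517 − 1 = 1516. Hence the nonzero zero-divisors number 1516 − 1440 = 76.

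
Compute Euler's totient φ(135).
φ(135) = 72

φ is multiplicative, with φ(p^e) = p^e − p^(e−1). Factorise 135 = 3^3 · 5. Then
  φ(135) = (3^3 − 3^2) · (5 − 1) = 18 · 4 = 72.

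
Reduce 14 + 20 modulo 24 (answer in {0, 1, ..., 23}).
Both summands are already reduced mod 24. 14 + 20 = 34; 34 = 1·24 + 10, so (14 + 20) mod 24 = 10.

Final answer: 10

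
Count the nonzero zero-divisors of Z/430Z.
Z/430Z has 261 nonzero zero-divisors

In Z/430Z each nonzero element is either a unit (gcd with 430 is 1) or a zero-divisor (gcd > 1). The number of units is φ(430): factorise 430 = 2 · 5 · 43, so φ(430) = (2 − 1) · (5 − 1) · (43 − 1) = 1 · 4 · 42 = 168. The nonzero elements number 430 − 1 = 429. Hence the nonzero zero-divisors number 429 − 168 = 261.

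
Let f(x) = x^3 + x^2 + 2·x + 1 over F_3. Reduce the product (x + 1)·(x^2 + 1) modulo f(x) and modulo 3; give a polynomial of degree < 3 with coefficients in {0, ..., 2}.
Multiply as integer polynomials: a · b = x^3 + x^2 + x + 1. Reducing coefficients mod 3: a · b ≡ x^3 + x^2 + x + 1. Now divide by f(x) = x^3 + x^2 + 2·x + 1 in F_3[x], eliminating the leading term at each step:
  leading term x^3: subtract (1)·f(x) = x^3 + x^2 + 2·x + 1, leaving 2·x (coefficients mod 3)
The degree is now < 3, so this is the remainder. Hence a · b ≡ 2·x in F_3[x]/(f).

Final answer: a · b ≡ 2·x (mod f(x))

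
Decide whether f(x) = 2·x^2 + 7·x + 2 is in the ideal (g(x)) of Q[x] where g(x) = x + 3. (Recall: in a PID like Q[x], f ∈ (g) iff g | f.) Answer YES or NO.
NO

In Q[x] the ideal (g) consists of all multiples of g, so f ∈ (g) iff g | f, i.e. iff the remainder of f on division by g is 0. Divide f by g (g is monic, so eliminate the leading term of the running remainder at each step):
  leading term 2·x^2: subtract (2·x)·g(x) = 2·x^2 + 6·x, leaving x + 2
  leading term x: subtract (1)·g(x) = x + 3, leaving -1
The remainder r(x) = -1 ≠ 0 (and deg r < deg g), so g ∤ f, i.e. f ∉ (g).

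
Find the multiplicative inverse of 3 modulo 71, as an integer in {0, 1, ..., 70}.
Apply the extended Euclidean algorithm to (71, 3), tracking rows (r, s, t) with s·71 + t·3 = r. Each division r_prev = q·r_cur + r_new produces the new row as (previous row) − q·(current row):
  row A: (71, 1, 0)   [1·71 + 0·3 = 71]
  row B: (3, 0, 1)   [0·71 + 1·3 = 3]
  71 = 23·3 + 2   → row C = row A − 23·row B = (2, 1, −23)   [check: 1·71 − 23·3 = 2]
  3 = 1·2 + 1   → row D = row B − 1·row C = (1, −1, 24)   [check: −1·71 + 24·3 = 1]
  2 = 2·1 + 0   → remainder 0, stop. gcd = 1 (last nonzero row D).
The gcd is 1, so 3 is invertible mod 71. The last nonzero row gives −1·71 + 24·3 = 1, so t = 24. So 3^(−1) ≡ 24 (mod 71). Verify: 3 · 24 = 72 ≡ 1 (mod 71). ✓

Final answer: 3^(−1) ≡ 24 (mod 71)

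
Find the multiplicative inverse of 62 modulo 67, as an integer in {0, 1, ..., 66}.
62^(−1) ≡ 40 (mod 67)

Apply the extended Euclidean algorithm to (67, 62), tracking rows (r, s, t) with s·67 + t·62 = r. Each division r_prev = q·r_cur + r_new produces the new row as (previous row) − q·(current row):
  row A: (67, 1, 0)   [1·67 + 0·62 = 67]
  row B: (62, 0, 1)   [0·67 + 1·62 = 62]
  67 = 1·62 + 5   → row C = row A − 1·row B = (5, 1, −1)   [check: 1·67 − 1·62 = 5]
  62 = 12·5 + 2   → row D = row B − 12·row C = (2, −12, 13)   [check: −12·67 + 13·62 = 2]
  5 = 2·2 + 1   → row E = row C − 2·row D = (1, 25, −27)   [check: 25·67 − 27·62 = 1]
  2 = 2·1 + 0   → remainder 0, stop. gcd = 1 (last nonzero row E).
The gcd is 1, so 62 is invertible mod 67. The last nonzero row gives 25·67 − 27·62 = 1, so t = −27. So 62^(−1) ≡ −27 ≡ 40 (mod 67). Verify: 62 · 40 = 2480 ≡ 1 (mod 67). ✓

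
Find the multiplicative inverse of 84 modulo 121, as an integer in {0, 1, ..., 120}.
Apply the extended Euclidean algorithm to (121, 84), tracking rows (r, s, t) with s·121 + t·84 = r. Each division r_prev = q·r_cur + r_new produces the new row as (previous row) − q·(current row):
  row A: (121, 1, 0)   [1·121 + 0·84 = 121]
  row B: (84, 0, 1)   [0·121 + 1·84 = 84]
  121 = 1·84 + 37   → row C = row A − 1·row B = (37, 1, −1)   [check: 1·121 − 1·84 = 37]
  84 = 2·37 + 10   → row D = row B − 2·row C = (10, −2, 3)   [check: −2·121 + 3·84 = 10]
  37 = 3·10 + 7   → row E = row C − 3·row D = (7, 7, −10)   [check: 7·121 − 10·84 = 7]
  10 = 1·7 + 3   → row F = row D − 1·row E = (3, −9, 13)   [check: −9·121 + 13·84 = 3]
  7 = 2·3 + 1   → row G = row E − 2·row F = (1, 25, −36)   [check: 25·121 − 36·84 = 1]
  3 = 3·1 + 0   → remainder 0, stop. gcd = 1 (last nonzero row G).
The gcd is 1, so 84 is invertible mod 121. The last nonzero row gives 25·121 − 36·84 = 1, so t = −36. So 84^(−1) ≡ −36 ≡ 85 (mod 121). Verify: 84 · 85 = 7140 ≡ 1 (mod 121). ✓

Final answer: 84^(−1) ≡ 85 (mod 121)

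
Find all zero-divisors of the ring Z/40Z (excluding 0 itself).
nonzero zero-divisors of Z/40Z = {2, 4, 5, 6, 8, 10, 12, 14, 15, 16, 18, 20, 22, 24, 25, 26, 28, 30, 32, 34, 35, 36, 38}

An element a ∈ Z/40Z (with a ≠ 0) is a zero-divisor iff gcd(a, 40) > 1 (because a is a unit precisely when gcd(a, n) = 1, and in Z/nZ every nonzero, non-unit element is a zero-divisor). Scan a = 1, ..., 39 and keep those with gcd(a, 40) > 1:
  gcd(2, 40) = 2, gcd(4, 40) = 4, gcd(5, 40) = 5, gcd(6, 40) = 2, gcd(8, 40) = 8, gcd(10, 40) = 10, gcd(12, 40) = 4, gcd(14, 40) = 2, gcd(15, 40) = 5, gcd(16, 40) = 8, gcd(18, 40) = 2, gcd(20, 40) = 20, gcd(22, 40) = 2, gcd(24, 40) = 8, gcd(25, 40) = 5, gcd(26, 40) = 2, gcd(28, 40) = 4, gcd(30, 40) = 10, gcd(32, 40) = 8, gcd(34, 40) = 2, gcd(35, 40) = 5, gcd(36, 40) = 4, gcd(38, 40) = 2.
All other a ∈ {1, ..., 39} have gcd(a, 40) = 1 and are units. So the nonzero zero-divisors are exactly the 23 values of a appearing in this scan.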